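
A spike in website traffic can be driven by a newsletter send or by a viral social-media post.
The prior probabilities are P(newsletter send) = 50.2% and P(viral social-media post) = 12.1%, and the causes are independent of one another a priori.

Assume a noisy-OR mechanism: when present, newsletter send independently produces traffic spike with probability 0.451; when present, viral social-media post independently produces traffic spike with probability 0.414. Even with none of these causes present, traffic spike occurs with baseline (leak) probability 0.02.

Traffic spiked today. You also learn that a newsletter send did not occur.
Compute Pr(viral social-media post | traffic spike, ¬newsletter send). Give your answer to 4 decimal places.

Pr(viral social-media post | traffic spike, ¬newsletter send) ≈ 0.7456

Under noisy-OR, P(traffic spike | causes) = 1 − (1−0.02)·∏(1−qᵢ) over the active causes.
P(traffic spike | ¬newsletter send) = 0.02·0.879 + 0.42572·0.121 = 0.017580 + 0.051512 = 0.069092
The viral social-media post-present share is 0.42572·0.121 = 0.051512.
Hence the posterior is 0.051512/0.069092 ≈ 0.7456.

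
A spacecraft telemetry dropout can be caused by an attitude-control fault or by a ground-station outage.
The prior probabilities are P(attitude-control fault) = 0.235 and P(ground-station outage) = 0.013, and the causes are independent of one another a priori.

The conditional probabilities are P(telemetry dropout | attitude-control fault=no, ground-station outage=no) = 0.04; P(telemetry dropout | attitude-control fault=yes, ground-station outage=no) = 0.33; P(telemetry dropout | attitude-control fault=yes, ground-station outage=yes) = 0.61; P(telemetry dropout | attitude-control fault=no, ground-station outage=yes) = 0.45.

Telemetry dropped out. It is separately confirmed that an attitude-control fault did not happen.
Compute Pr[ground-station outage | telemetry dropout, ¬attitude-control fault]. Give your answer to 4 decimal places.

Pr[ground-station outage | telemetry dropout, ¬attitude-control fault] ≈ 0.1291

Sum P(telemetry dropout|·) weighted by the priors over both values of ground-station outage:
  P(telemetry dropout | ¬attitude-control fault) = 0.04×0.987 + 0.45×0.013
        = 0.039480 + 0.005850 = 0.045330
Configurations with ground-station outage contribute 0.005850, so
  P(ground-station outage | telemetry dropout, ¬attitude-control fault) = 0.005850 / 0.045330 ≈ 0.1291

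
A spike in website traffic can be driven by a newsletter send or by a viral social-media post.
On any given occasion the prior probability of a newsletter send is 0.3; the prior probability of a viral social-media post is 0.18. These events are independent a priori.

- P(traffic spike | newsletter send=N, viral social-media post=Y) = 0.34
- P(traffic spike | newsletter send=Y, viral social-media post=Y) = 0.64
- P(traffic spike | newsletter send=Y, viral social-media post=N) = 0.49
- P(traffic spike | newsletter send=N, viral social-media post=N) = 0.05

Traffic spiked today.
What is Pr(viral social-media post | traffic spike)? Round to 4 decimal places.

Pr(viral social-media post | traffic spike) ≈ 0.3415

Weight on viral social-media post=true, given the evidence: 0.042840 + 0.034560 = 0.077400
Denominator P(traffic spike): 0.05*0.7*0.82 + 0.34*0.7*0.18 + 0.49*0.3*0.82 + 0.64*0.3*0.18 = 0.226640
P(viral social-media post | traffic spike) = 0.077400/0.226640 ≈ 0.3415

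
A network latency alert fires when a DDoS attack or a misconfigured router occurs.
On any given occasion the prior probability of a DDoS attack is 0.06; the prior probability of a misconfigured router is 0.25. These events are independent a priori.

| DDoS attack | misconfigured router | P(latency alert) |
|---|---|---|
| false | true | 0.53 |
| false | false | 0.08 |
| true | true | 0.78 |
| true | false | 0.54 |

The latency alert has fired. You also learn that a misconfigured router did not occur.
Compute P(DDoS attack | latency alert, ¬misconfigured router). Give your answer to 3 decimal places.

P(DDoS attack | latency alert, ¬misconfigured router) ≈ 0.301

Sum P(latency alert|·) weighted by the priors over both values of DDoS attack:
  P(latency alert | ¬misconfigured router) = 0.08·0.94 + 0.54·0.06
        = 0.075200 + 0.032400 = 0.107600
The terms with DDoS attack present sum to 0.032400, so
  P(DDoS attack | latency alert, ¬misconfigured router) = 0.032400 / 0.107600 ≈ 0.301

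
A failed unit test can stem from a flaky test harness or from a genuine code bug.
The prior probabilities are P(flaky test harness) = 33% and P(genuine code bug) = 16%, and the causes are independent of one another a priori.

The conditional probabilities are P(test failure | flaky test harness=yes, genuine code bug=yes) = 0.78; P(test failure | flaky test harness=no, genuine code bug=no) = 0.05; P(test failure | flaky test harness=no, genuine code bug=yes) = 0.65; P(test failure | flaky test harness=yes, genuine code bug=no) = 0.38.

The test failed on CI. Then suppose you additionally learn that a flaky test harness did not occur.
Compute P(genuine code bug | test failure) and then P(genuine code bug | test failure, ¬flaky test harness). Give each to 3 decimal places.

P(test failure) = 0.05*0.67*0.84 + 0.65*0.67*0.16 + 0.38*0.33*0.84 + 0.78*0.33*0.16 = 0.028140 + 0.069680 + 0.105336 + 0.041184 = 0.244340
The genuine code bug-present share is 0.069680 + 0.041184 = 0.110864.
So P(genuine code bug | test failure) = 0.110864/0.244340 ≈ 0.454.

With the extra evidence:
Numerator (weight on configurations with genuine code bug): 0.65·0.16 = 0.104000
Denominator P(test failure | ¬flaky test harness): 0.05·0.84 + 0.65·0.16 = 0.146000
P(genuine code bug | test failure, ¬flaky test harness) = 0.104000/0.146000 ≈ 0.712

P(genuine code bug | test failure) ≈ 0.454; P(genuine code bug | test failure, ¬flaky test harness) ≈ 0.712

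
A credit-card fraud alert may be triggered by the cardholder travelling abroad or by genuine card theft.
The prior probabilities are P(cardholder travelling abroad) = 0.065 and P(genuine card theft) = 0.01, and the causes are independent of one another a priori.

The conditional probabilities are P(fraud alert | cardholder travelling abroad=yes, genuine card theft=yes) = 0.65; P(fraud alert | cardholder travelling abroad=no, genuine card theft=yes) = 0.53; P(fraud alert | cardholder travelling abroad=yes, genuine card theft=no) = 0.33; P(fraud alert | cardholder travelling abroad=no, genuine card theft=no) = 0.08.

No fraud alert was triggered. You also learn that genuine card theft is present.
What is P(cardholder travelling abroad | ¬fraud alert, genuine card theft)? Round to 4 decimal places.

P(cardholder travelling abroad | ¬fraud alert, genuine card theft) ≈ 0.0492

Sum P(¬fraud alert|·) weighted by the priors over both values of cardholder travelling abroad:
  P(¬fraud alert | genuine card theft) = 0.47·0.935 + 0.35·0.065
        = 0.439450 + 0.022750 = 0.462200
Configurations with cardholder travelling abroad contribute 0.022750, so
  P(cardholder travelling abroad | ¬fraud alert, genuine card theft) = 0.022750 / 0.462200 ≈ 0.0492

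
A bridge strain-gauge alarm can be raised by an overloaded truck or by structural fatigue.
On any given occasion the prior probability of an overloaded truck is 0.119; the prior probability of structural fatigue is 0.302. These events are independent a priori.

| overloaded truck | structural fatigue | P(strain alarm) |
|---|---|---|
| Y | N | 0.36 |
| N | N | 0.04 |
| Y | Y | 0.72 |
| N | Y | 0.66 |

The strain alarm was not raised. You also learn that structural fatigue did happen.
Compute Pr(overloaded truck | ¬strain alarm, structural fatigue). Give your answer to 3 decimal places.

Pr(overloaded truck | ¬strain alarm, structural fatigue) ≈ 0.100

P(¬strain alarm | structural fatigue) = 0.34*0.881 + 0.28*0.119 = 0.299540 + 0.033320 = 0.332860
Restricting to configurations with overloaded truck present: 0.28*0.119 = 0.033320.
P(overloaded truck | ¬strain alarm, structural fatigue) = 0.033320 / 0.332860 ≈ 0.100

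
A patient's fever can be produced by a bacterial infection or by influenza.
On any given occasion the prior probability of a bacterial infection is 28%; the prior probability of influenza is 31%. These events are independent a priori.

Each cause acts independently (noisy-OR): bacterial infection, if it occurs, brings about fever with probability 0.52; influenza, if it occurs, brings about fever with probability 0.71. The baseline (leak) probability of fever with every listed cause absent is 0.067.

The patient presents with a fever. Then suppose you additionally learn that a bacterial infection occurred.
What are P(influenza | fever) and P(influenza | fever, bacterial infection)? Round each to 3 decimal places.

P(influenza | fever) ≈ 0.630; P(influenza | fever, bacterial infection) ≈ 0.415

Under noisy-OR, P(fever | causes) = 1 − (1−0.067)·∏(1−qᵢ) over the active causes.
P(fever) = 0.067*0.72*0.69 + 0.72943*0.72*0.31 + 0.55216*0.28*0.69 + 0.870126*0.28*0.31 = 0.033286 + 0.162809 + 0.106677 + 0.075527 = 0.378299
Of this, 0.238336 comes from 0.162809 + 0.075527 (the influenza=true cases).
So P(influenza | fever) = 0.238336/0.378299 ≈ 0.630.

Now also conditioning on bacterial infection=true:
Numerator (weight on configurations with influenza): 0.870126×0.31 = 0.269739
The normalizing constant is 0.55216×0.69 + 0.870126×0.31 = 0.650729
P(influenza | fever, bacterial infection) = 0.269739/0.650729 ≈ 0.415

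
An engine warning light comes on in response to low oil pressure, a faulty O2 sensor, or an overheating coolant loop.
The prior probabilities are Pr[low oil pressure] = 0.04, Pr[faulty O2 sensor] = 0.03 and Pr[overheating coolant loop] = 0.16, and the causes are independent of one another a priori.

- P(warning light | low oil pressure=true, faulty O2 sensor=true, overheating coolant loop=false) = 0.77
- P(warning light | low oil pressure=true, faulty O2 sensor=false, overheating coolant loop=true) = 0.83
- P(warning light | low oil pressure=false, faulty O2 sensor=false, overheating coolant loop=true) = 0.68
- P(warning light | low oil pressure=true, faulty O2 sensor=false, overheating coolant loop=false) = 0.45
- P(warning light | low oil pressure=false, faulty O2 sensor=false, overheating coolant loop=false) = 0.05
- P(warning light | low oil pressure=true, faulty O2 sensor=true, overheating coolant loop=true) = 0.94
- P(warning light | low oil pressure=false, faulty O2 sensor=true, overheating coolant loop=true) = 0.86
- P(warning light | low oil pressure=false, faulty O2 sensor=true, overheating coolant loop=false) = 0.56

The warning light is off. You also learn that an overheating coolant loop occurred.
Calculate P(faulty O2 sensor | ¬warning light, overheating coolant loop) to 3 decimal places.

P(faulty O2 sensor | ¬warning light, overheating coolant loop) ≈ 0.013

P(¬warning light | overheating coolant loop) = 0.32*0.96*0.97 + 0.14*0.96*0.03 + 0.17*0.04*0.97 + 0.06*0.04*0.03 = 0.297984 + 0.004032 + 0.006596 + 0.000072 = 0.308684
Of this, 0.004104 comes from 0.004032 + 0.000072 (the faulty O2 sensor=true cases).
Hence the posterior is 0.004104/0.308684 ≈ 0.013.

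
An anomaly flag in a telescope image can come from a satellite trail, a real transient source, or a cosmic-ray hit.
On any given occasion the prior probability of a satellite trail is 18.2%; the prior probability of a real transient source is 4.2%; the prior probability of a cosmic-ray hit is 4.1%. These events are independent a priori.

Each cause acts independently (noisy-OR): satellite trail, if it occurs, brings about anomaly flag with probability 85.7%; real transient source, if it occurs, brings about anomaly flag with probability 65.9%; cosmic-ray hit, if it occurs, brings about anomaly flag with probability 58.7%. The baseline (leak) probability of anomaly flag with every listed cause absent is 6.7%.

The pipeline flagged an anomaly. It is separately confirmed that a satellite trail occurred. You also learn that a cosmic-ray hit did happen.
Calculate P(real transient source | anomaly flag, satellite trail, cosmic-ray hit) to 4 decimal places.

Under noisy-OR, P(anomaly flag | causes) = 1 − (1−0.067)·∏(1−qᵢ) over the active causes.
Sum P(anomaly flag|·) weighted by the priors over both values of real transient source:
  P(anomaly flag | satellite trail, cosmic-ray hit) = 0.944898*0.958 + 0.98121*0.042
        = 0.905212 + 0.041211 = 0.946423
Keeping only the real transient source-present terms gives 0.041211, so
  P(real transient source | anomaly flag, satellite trail, cosmic-ray hit) = 0.041211 / 0.946423 ≈ 0.0435

P(real transient source | anomaly flag, satellite trail, cosmic-ray hit) ≈ 0.0435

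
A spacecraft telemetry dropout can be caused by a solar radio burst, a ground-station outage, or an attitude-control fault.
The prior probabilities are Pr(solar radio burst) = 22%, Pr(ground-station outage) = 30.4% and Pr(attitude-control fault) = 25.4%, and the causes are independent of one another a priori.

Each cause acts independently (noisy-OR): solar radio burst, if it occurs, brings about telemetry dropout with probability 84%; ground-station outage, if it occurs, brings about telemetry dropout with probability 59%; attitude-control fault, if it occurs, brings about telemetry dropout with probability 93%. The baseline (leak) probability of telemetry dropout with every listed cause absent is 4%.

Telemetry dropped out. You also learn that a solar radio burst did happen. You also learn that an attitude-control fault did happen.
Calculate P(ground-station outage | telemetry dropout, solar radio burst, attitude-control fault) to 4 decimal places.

Under noisy-OR, P(telemetry dropout | causes) = 1 − (1−0.04)·∏(1−qᵢ) over the active causes.
Enumerate both values of ground-station outage and weight by the priors:
  P(telemetry dropout | solar radio burst, attitude-control fault) = 0.989248·0.696 + 0.995592·0.304
        = 0.688517 + 0.302660 = 0.991177
The terms with ground-station outage present sum to 0.302660, so
  P(ground-station outage | telemetry dropout, solar radio burst, attitude-control fault) = 0.302660 / 0.991177 ≈ 0.3054

P(ground-station outage | telemetry dropout, solar radio burst, attitude-control fault) ≈ 0.3054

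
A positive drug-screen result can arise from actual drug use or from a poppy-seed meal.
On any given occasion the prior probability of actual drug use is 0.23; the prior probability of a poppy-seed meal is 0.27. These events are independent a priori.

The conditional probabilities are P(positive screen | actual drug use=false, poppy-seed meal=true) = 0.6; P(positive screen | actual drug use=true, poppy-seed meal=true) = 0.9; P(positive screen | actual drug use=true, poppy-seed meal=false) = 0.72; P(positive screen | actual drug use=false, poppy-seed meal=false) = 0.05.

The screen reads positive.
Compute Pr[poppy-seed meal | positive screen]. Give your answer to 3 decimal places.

Pr[poppy-seed meal | positive screen] ≈ 0.548

Numerator (weight on configurations with poppy-seed meal): 0.124740 + 0.055890 = 0.180630
Normalizer over all consistent configurations: 0.05·0.77·0.73 + 0.6·0.77·0.27 + 0.72·0.23·0.73 + 0.9·0.23·0.27 = 0.329623
P(poppy-seed meal | positive screen) = 0.180630/0.329623 ≈ 0.548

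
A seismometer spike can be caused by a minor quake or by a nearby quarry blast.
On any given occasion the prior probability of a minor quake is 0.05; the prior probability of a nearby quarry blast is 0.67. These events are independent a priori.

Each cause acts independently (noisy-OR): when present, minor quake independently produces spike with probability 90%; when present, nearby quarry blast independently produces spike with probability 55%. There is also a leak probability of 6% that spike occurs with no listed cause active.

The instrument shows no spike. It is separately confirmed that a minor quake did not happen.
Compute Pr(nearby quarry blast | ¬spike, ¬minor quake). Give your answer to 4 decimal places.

Pr(nearby quarry blast | ¬spike, ¬minor quake) ≈ 0.4774

Under noisy-OR, P(spike | causes) = 1 − (1−0.06)·∏(1−qᵢ) over the active causes.
Numerator (weight on configurations with nearby quarry blast): 0.423×0.67 = 0.283410
The normalizing constant is 0.94×0.33 + 0.423×0.67 = 0.593610
P(nearby quarry blast | ¬spike, ¬minor quake) = 0.283410/0.593610 ≈ 0.4774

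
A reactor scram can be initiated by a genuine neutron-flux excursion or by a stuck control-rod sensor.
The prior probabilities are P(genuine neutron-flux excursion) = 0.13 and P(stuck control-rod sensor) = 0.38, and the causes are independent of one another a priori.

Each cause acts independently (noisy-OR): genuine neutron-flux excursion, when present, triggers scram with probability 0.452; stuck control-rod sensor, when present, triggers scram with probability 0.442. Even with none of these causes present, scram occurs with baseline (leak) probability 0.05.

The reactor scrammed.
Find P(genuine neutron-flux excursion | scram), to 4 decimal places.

P(genuine neutron-flux excursion | scram) ≈ 0.2878

Under noisy-OR, P(scram | causes) = 1 − (1−0.05)·∏(1−qᵢ) over the active causes.
Sum P(scram|·) weighted by the priors over the 4 (genuine neutron-flux excursion, stuck control-rod sensor) configurations:
  P(scram) = 0.05·0.87·0.62 + 0.4699·0.87·0.38 + 0.4794·0.13·0.62 + 0.709505·0.13·0.38
        = 0.026970 + 0.155349 + 0.038640 + 0.035050 = 0.256009
The terms with genuine neutron-flux excursion present sum to 0.073690, so
  P(genuine neutron-flux excursion | scram) = 0.073690 / 0.256009 ≈ 0.2878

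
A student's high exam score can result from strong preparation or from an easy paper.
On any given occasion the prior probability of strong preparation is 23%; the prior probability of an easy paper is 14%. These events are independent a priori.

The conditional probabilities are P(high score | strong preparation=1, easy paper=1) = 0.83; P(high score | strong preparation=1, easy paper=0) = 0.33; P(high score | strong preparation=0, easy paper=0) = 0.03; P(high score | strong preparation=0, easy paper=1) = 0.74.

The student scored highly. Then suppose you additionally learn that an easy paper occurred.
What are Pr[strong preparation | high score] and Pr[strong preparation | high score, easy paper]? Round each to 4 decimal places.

Numerator (weight on configurations with strong preparation): 0.065274 + 0.026726 = 0.092000
Normalizer over all consistent configurations: 0.03×0.77×0.86 + 0.74×0.77×0.14 + 0.33×0.23×0.86 + 0.83×0.23×0.14 = 0.191638
Posterior = 0.092000 / 0.191638 ≈ 0.4801

Now also conditioning on easy paper=true:
P(high score | easy paper) = 0.74×0.77 + 0.83×0.23 = 0.569800 + 0.190900 = 0.760700
The strong preparation-present share is 0.83×0.23 = 0.190900.
So P(strong preparation | high score, easy paper) = 0.190900/0.760700 ≈ 0.2510.

Pr[strong preparation | high score] ≈ 0.4801; Pr[strong preparation | high score, easy paper] ≈ 0.2510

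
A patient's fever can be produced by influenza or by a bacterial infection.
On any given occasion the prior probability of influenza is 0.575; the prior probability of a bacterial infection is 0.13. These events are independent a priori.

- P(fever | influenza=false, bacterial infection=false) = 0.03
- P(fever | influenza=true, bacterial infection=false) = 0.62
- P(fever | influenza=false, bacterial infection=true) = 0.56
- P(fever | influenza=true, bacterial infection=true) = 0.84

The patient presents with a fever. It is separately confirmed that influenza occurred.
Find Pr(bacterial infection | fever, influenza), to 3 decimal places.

Pr(bacterial infection | fever, influenza) ≈ 0.168

Enumerate both values of bacterial infection and weight by the priors:
  P(fever | influenza) = 0.62*0.87 + 0.84*0.13
        = 0.539400 + 0.109200 = 0.648600
The terms with bacterial infection present sum to 0.109200, so
  P(bacterial infection | fever, influenza) = 0.109200 / 0.648600 ≈ 0.168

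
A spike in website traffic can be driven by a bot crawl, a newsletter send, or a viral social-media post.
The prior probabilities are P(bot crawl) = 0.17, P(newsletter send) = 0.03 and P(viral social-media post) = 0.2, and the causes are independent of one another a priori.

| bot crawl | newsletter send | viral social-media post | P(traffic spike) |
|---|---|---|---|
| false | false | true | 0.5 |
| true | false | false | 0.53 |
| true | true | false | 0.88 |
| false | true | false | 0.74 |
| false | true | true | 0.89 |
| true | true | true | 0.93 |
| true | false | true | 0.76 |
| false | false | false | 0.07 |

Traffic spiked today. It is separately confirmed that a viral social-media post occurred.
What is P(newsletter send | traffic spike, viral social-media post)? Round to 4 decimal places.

Sum P(traffic spike|·) weighted by the priors over the 4 (bot crawl, newsletter send) configurations:
  P(traffic spike | viral social-media post) = 0.5×0.83×0.97 + 0.89×0.83×0.03 + 0.76×0.17×0.97 + 0.93×0.17×0.03
        = 0.402550 + 0.022161 + 0.125324 + 0.004743 = 0.554778
The terms with newsletter send present sum to 0.026904, so
  P(newsletter send | traffic spike, viral social-media post) = 0.026904 / 0.554778 ≈ 0.0485

P(newsletter send | traffic spike, viral social-media post) ≈ 0.0485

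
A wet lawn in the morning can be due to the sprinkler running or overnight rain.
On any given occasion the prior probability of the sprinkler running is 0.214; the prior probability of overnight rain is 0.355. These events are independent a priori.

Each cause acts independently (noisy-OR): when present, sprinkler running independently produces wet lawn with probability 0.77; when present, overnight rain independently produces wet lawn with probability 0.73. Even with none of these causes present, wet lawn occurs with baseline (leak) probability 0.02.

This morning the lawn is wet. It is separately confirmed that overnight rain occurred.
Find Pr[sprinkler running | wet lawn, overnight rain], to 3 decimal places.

Pr[sprinkler running | wet lawn, overnight rain] ≈ 0.258

Under noisy-OR, P(wet lawn | causes) = 1 − (1−0.02)·∏(1−qᵢ) over the active causes.
Sum P(wet lawn|·) weighted by the priors over both values of sprinkler running:
  P(wet lawn | overnight rain) = 0.7354·0.786 + 0.939142·0.214
        = 0.578024 + 0.200976 = 0.779000
Configurations with sprinkler running contribute 0.200976, so
  P(sprinkler running | wet lawn, overnight rain) = 0.200976 / 0.779000 ≈ 0.258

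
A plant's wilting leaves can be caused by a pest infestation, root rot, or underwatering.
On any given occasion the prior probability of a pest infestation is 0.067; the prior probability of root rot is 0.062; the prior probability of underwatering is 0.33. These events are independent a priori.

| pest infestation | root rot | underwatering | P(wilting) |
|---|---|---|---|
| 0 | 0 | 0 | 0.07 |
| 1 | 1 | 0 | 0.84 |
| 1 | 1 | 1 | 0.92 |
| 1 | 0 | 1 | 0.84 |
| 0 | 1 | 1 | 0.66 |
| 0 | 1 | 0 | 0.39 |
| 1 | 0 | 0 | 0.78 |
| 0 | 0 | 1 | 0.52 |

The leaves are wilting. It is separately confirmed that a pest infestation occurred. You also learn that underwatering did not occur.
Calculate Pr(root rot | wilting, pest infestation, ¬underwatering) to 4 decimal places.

Pr(root rot | wilting, pest infestation, ¬underwatering) ≈ 0.0665

Sum P(wilting|·) weighted by the priors over both values of root rot:
  P(wilting | pest infestation, ¬underwatering) = 0.78·0.938 + 0.84·0.062
        = 0.731640 + 0.052080 = 0.783720
Configurations with root rot contribute 0.052080, so
  P(root rot | wilting, pest infestation, ¬underwatering) = 0.052080 / 0.783720 ≈ 0.0665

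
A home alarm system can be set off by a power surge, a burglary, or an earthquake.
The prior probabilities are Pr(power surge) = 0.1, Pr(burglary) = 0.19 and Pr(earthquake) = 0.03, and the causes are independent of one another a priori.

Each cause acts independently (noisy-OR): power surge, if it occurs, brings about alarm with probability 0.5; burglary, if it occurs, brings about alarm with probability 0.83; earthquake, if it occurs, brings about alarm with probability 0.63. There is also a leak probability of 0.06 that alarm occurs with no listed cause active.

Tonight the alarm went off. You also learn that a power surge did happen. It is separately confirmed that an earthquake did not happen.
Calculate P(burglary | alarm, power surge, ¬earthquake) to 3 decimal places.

P(burglary | alarm, power surge, ¬earthquake) ≈ 0.289

Under noisy-OR, P(alarm | causes) = 1 − (1−0.06)·∏(1−qᵢ) over the active causes.
By total probability over both values of burglary:
  P(alarm | power surge, ¬earthquake) = 0.53·0.81 + 0.9201·0.19
        = 0.429300 + 0.174819 = 0.604119
The terms with burglary present sum to 0.174819, so
  P(burglary | alarm, power surge, ¬earthquake) = 0.174819 / 0.604119 ≈ 0.289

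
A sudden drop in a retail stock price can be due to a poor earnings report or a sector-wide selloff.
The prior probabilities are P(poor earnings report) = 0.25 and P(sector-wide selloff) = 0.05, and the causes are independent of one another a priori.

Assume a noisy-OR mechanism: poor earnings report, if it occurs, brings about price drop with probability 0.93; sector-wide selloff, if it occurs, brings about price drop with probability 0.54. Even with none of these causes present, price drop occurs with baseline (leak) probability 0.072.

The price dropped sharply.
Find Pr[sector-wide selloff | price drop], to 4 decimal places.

Under noisy-OR, P(price drop | causes) = 1 − (1−0.072)·∏(1−qᵢ) over the active causes.
P(price drop) = 0.072*0.75*0.95 + 0.57312*0.75*0.05 + 0.93504*0.25*0.95 + 0.970118*0.25*0.05 = 0.051300 + 0.021492 + 0.222072 + 0.012126 = 0.306990
The sector-wide selloff-present share is 0.021492 + 0.012126 = 0.033618.
So P(sector-wide selloff | price drop) = 0.033618/0.306990 ≈ 0.1095.

Pr[sector-wide selloff | price drop] ≈ 0.1095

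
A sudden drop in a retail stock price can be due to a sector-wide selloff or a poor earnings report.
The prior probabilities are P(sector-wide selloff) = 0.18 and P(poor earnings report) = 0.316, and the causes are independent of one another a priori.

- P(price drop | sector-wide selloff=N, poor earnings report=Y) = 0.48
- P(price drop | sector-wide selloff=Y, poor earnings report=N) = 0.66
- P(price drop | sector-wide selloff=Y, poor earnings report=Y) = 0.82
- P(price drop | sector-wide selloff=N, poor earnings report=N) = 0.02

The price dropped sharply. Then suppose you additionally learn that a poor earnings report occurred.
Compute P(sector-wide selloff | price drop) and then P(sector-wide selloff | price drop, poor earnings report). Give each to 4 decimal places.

P(sector-wide selloff | price drop) ≈ 0.4854; P(sector-wide selloff | price drop, poor earnings report) ≈ 0.2727

P(price drop) = 0.02×0.82×0.684 + 0.48×0.82×0.316 + 0.66×0.18×0.684 + 0.82×0.18×0.316 = 0.011218 + 0.124378 + 0.081259 + 0.046642 = 0.263497
Of this, 0.127901 comes from 0.081259 + 0.046642 (the sector-wide selloff=true cases).
Hence the posterior is 0.127901/0.263497 ≈ 0.4854.

Now also conditioning on poor earnings report=true:
Numerator (weight on configurations with sector-wide selloff): 0.82×0.18 = 0.147600
Denominator P(price drop | poor earnings report): 0.48×0.82 + 0.82×0.18 = 0.541200
P(sector-wide selloff | price drop, poor earnings report) = 0.147600/0.541200 ≈ 0.2727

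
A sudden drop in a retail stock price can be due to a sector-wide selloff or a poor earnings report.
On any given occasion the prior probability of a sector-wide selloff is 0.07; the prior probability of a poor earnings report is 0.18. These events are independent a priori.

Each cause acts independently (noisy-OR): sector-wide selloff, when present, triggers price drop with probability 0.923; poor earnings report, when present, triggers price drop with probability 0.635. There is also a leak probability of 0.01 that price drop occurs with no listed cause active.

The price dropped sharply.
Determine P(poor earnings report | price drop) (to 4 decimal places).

P(poor earnings report | price drop) ≈ 0.6627

Under noisy-OR, P(price drop | causes) = 1 − (1−0.01)·∏(1−qᵢ) over the active causes.
P(price drop) = 0.01*0.93*0.82 + 0.63865*0.93*0.18 + 0.92377*0.07*0.82 + 0.972176*0.07*0.18 = 0.007626 + 0.106910 + 0.053024 + 0.012249 = 0.179809
The poor earnings report-present share is 0.106910 + 0.012249 = 0.119159.
So P(poor earnings report | price drop) = 0.119159/0.179809 ≈ 0.6627.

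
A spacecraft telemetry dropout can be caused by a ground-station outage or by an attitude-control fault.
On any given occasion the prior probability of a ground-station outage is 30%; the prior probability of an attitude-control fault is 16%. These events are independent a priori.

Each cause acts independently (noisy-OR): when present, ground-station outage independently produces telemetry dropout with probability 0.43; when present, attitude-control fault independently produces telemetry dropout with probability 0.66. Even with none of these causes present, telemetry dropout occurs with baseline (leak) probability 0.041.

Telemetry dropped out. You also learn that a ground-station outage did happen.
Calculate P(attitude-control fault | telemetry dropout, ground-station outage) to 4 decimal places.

Under noisy-OR, P(telemetry dropout | causes) = 1 − (1−0.041)·∏(1−qᵢ) over the active causes.
By total probability over both values of attitude-control fault:
  P(telemetry dropout | ground-station outage) = 0.45337*0.84 + 0.814146*0.16
        = 0.380831 + 0.130263 = 0.511094
The terms with attitude-control fault present sum to 0.130263, so
  P(attitude-control fault | telemetry dropout, ground-station outage) = 0.130263 / 0.511094 ≈ 0.2549

P(attitude-control fault | telemetry dropout, ground-station outage) ≈ 0.2549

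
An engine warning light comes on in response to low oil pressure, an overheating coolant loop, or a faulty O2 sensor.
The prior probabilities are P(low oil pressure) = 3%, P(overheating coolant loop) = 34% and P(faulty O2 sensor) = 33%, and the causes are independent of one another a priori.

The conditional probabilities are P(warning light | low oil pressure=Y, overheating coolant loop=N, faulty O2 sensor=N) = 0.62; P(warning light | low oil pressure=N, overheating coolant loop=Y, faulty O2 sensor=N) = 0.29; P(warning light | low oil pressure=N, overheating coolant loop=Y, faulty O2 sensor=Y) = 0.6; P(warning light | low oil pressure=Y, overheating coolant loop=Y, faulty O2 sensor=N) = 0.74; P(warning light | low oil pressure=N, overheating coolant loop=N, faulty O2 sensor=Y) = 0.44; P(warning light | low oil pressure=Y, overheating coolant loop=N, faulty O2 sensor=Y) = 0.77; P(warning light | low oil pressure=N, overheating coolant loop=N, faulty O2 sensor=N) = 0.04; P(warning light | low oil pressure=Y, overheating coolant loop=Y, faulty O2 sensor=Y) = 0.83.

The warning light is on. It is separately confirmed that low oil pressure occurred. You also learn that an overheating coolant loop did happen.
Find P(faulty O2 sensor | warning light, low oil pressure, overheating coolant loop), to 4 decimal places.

P(warning light | low oil pressure, overheating coolant loop) = 0.74*0.67 + 0.83*0.33 = 0.495800 + 0.273900 = 0.769700
Restricting to configurations with faulty O2 sensor present: 0.83*0.33 = 0.273900.
P(faulty O2 sensor | warning light, low oil pressure, overheating coolant loop) = 0.273900 / 0.769700 ≈ 0.3559

P(faulty O2 sensor | warning light, low oil pressure, overheating coolant loop) ≈ 0.3559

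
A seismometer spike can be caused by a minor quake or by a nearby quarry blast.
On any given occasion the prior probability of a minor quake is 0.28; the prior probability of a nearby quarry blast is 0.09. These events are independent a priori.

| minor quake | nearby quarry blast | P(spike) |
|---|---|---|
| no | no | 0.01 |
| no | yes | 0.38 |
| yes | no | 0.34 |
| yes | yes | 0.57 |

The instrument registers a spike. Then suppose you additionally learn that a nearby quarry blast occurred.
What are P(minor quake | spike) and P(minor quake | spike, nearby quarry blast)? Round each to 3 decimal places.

P(minor quake | spike) ≈ 0.764; P(minor quake | spike, nearby quarry blast) ≈ 0.368

P(spike) = 0.01×0.72×0.91 + 0.38×0.72×0.09 + 0.34×0.28×0.91 + 0.57×0.28×0.09 = 0.006552 + 0.024624 + 0.086632 + 0.014364 = 0.132172
Restricting to configurations with minor quake present: 0.086632 + 0.014364 = 0.100996.
Hence the posterior is 0.100996/0.132172 ≈ 0.764.

Now also conditioning on nearby quarry blast=true:
For the numerator, keep only minor quake=true terms: 0.57·0.28 = 0.159600
Normalizer over all consistent configurations: 0.38·0.72 + 0.57·0.28 = 0.433200
P(minor quake | spike, nearby quarry blast) = 0.159600/0.433200 ≈ 0.368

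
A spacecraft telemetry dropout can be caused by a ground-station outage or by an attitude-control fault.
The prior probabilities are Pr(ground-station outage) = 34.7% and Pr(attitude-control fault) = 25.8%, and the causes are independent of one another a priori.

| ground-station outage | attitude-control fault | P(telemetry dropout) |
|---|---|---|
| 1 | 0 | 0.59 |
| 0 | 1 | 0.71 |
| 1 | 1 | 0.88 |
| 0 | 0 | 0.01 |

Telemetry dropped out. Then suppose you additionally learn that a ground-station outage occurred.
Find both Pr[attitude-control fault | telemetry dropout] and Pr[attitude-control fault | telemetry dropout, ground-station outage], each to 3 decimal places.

Sum P(telemetry dropout|·) weighted by the priors over the 4 (ground-station outage, attitude-control fault) configurations:
  P(telemetry dropout) = 0.01*0.653*0.742 + 0.71*0.653*0.258 + 0.59*0.347*0.742 + 0.88*0.347*0.258
        = 0.004845 + 0.119617 + 0.151910 + 0.078783 = 0.355155
The terms with attitude-control fault present sum to 0.198400, so
  P(attitude-control fault | telemetry dropout) = 0.198400 / 0.355155 ≈ 0.559

With the extra evidence:
P(telemetry dropout | ground-station outage) = 0.59*0.742 + 0.88*0.258 = 0.437780 + 0.227040 = 0.664820
The attitude-control fault-present share is 0.88*0.258 = 0.227040.
Hence the posterior is 0.227040/0.664820 ≈ 0.342.
— ground-station outage explains away the evidence for attitude-control fault.

Pr[attitude-control fault | telemetry dropout] ≈ 0.559; Pr[attitude-control fault | telemetry dropout, ground-station outage] ≈ 0.342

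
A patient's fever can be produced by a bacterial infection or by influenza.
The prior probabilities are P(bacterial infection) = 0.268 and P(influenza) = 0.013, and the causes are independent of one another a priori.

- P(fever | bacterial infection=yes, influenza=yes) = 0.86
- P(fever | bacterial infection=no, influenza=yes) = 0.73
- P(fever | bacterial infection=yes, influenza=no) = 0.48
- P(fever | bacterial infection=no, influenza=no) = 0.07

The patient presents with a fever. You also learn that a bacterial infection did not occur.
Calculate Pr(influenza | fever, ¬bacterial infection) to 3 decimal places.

Pr(influenza | fever, ¬bacterial infection) ≈ 0.121

P(fever | ¬bacterial infection) = 0.07*0.987 + 0.73*0.013 = 0.069090 + 0.009490 = 0.078580
The influenza-present share is 0.73*0.013 = 0.009490.
Hence the posterior is 0.009490/0.078580 ≈ 0.121.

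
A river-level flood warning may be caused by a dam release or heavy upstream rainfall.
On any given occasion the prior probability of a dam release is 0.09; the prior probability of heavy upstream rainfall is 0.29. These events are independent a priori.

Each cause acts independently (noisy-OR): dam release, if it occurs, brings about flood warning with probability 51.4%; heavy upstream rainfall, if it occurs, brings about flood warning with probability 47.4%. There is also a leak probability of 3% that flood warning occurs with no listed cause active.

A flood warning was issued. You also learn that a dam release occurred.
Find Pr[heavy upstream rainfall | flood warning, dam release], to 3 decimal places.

Pr[heavy upstream rainfall | flood warning, dam release] ≈ 0.368

Under noisy-OR, P(flood warning | causes) = 1 − (1−0.03)·∏(1−qᵢ) over the active causes.
P(flood warning | dam release) = 0.52858·0.71 + 0.752033·0.29 = 0.375292 + 0.218090 = 0.593382
The heavy upstream rainfall-present share is 0.752033·0.29 = 0.218090.
So P(heavy upstream rainfall | flood warning, dam release) = 0.218090/0.593382 ≈ 0.368.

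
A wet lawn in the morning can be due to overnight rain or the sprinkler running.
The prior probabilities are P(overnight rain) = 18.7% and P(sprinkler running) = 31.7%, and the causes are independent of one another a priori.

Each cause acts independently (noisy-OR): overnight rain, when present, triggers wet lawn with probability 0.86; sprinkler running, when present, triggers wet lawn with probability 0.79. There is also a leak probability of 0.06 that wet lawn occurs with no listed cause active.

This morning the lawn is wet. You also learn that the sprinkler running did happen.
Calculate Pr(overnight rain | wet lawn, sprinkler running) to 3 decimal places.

Under noisy-OR, P(wet lawn | causes) = 1 − (1−0.06)·∏(1−qᵢ) over the active causes.
For the numerator, keep only overnight rain=true terms: 0.972364×0.187 = 0.181832
Normalizer over all consistent configurations: 0.8026×0.813 + 0.972364×0.187 = 0.834346
Posterior = 0.181832 / 0.834346 ≈ 0.218

Pr(overnight rain | wet lawn, sprinkler running) ≈ 0.218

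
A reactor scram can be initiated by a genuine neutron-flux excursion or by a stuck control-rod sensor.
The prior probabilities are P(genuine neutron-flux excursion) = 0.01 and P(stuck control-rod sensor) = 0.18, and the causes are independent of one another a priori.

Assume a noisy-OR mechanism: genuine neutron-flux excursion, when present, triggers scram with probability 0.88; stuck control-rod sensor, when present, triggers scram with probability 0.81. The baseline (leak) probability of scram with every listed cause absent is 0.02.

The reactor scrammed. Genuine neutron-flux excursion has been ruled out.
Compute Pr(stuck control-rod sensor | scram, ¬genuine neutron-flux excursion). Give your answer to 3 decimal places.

Under noisy-OR, P(scram | causes) = 1 − (1−0.02)·∏(1−qᵢ) over the active causes.
P(scram | ¬genuine neutron-flux excursion) = 0.02·0.82 + 0.8138·0.18 = 0.016400 + 0.146484 = 0.162884
The stuck control-rod sensor-present share is 0.8138·0.18 = 0.146484.
P(stuck control-rod sensor | scram, ¬genuine neutron-flux excursion) = 0.146484 / 0.162884 ≈ 0.899

Pr(stuck control-rod sensor | scram, ¬genuine neutron-flux excursion) ≈ 0.899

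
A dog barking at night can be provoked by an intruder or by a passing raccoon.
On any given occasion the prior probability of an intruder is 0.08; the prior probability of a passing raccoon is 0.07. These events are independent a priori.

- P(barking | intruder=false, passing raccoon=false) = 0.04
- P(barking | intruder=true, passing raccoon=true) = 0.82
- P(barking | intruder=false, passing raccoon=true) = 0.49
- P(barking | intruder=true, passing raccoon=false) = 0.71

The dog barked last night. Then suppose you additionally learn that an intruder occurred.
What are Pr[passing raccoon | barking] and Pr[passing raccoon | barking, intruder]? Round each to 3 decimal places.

By total probability over the 4 (intruder, passing raccoon) configurations:
  P(barking) = 0.04×0.92×0.93 + 0.49×0.92×0.07 + 0.71×0.08×0.93 + 0.82×0.08×0.07
        = 0.034224 + 0.031556 + 0.052824 + 0.004592 = 0.123196
Configurations with passing raccoon contribute 0.036148, so
  P(passing raccoon | barking) = 0.036148 / 0.123196 ≈ 0.293

Now condition on the additional information:
P(barking | intruder) = 0.71×0.93 + 0.82×0.07 = 0.660300 + 0.057400 = 0.717700
The passing raccoon-present share is 0.82×0.07 = 0.057400.
P(passing raccoon | barking, intruder) = 0.057400 / 0.717700 ≈ 0.080
— intruder explains away the evidence for passing raccoon.

Pr[passing raccoon | barking] ≈ 0.293; Pr[passing raccoon | barking, intruder] ≈ 0.080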